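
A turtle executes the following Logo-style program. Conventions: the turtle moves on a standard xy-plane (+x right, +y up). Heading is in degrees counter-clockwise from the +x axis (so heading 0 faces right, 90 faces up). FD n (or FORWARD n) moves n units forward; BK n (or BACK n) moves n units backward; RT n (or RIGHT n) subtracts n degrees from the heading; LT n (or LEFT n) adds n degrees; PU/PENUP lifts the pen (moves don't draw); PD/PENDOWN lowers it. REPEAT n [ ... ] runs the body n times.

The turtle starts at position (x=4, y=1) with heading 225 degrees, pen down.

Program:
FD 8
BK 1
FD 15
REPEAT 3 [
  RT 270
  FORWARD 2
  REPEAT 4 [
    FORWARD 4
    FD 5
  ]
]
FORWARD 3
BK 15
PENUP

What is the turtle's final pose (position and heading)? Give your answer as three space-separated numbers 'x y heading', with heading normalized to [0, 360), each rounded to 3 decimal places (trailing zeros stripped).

Answer: 23.799 3.828 135

Derivation:
Executing turtle program step by step:
Start: pos=(4,1), heading=225, pen down
FD 8: (4,1) -> (-1.657,-4.657) [heading=225, draw]
BK 1: (-1.657,-4.657) -> (-0.95,-3.95) [heading=225, draw]
FD 15: (-0.95,-3.95) -> (-11.556,-14.556) [heading=225, draw]
REPEAT 3 [
  -- iteration 1/3 --
  RT 270: heading 225 -> 315
  FD 2: (-11.556,-14.556) -> (-10.142,-15.971) [heading=315, draw]
  REPEAT 4 [
    -- iteration 1/4 --
    FD 4: (-10.142,-15.971) -> (-7.314,-18.799) [heading=315, draw]
    FD 5: (-7.314,-18.799) -> (-3.778,-22.335) [heading=315, draw]
    -- iteration 2/4 --
    FD 4: (-3.778,-22.335) -> (-0.95,-25.163) [heading=315, draw]
    FD 5: (-0.95,-25.163) -> (2.586,-28.698) [heading=315, draw]
    -- iteration 3/4 --
    FD 4: (2.586,-28.698) -> (5.414,-31.527) [heading=315, draw]
    FD 5: (5.414,-31.527) -> (8.95,-35.062) [heading=315, draw]
    -- iteration 4/4 --
    FD 4: (8.95,-35.062) -> (11.778,-37.891) [heading=315, draw]
    FD 5: (11.778,-37.891) -> (15.314,-41.426) [heading=315, draw]
  ]
  -- iteration 2/3 --
  RT 270: heading 315 -> 45
  FD 2: (15.314,-41.426) -> (16.728,-40.012) [heading=45, draw]
  REPEAT 4 [
    -- iteration 1/4 --
    FD 4: (16.728,-40.012) -> (19.556,-37.184) [heading=45, draw]
    FD 5: (19.556,-37.184) -> (23.092,-33.648) [heading=45, draw]
    -- iteration 2/4 --
    FD 4: (23.092,-33.648) -> (25.92,-30.82) [heading=45, draw]
    FD 5: (25.92,-30.82) -> (29.456,-27.284) [heading=45, draw]
    -- iteration 3/4 --
    FD 4: (29.456,-27.284) -> (32.284,-24.456) [heading=45, draw]
    FD 5: (32.284,-24.456) -> (35.82,-20.92) [heading=45, draw]
    -- iteration 4/4 --
    FD 4: (35.82,-20.92) -> (38.648,-18.092) [heading=45, draw]
    FD 5: (38.648,-18.092) -> (42.184,-14.556) [heading=45, draw]
  ]
  -- iteration 3/3 --
  RT 270: heading 45 -> 135
  FD 2: (42.184,-14.556) -> (40.77,-13.142) [heading=135, draw]
  REPEAT 4 [
    -- iteration 1/4 --
    FD 4: (40.77,-13.142) -> (37.941,-10.314) [heading=135, draw]
    FD 5: (37.941,-10.314) -> (34.406,-6.778) [heading=135, draw]
    -- iteration 2/4 --
    FD 4: (34.406,-6.778) -> (31.577,-3.95) [heading=135, draw]
    FD 5: (31.577,-3.95) -> (28.042,-0.414) [heading=135, draw]
    -- iteration 3/4 --
    FD 4: (28.042,-0.414) -> (25.213,2.414) [heading=135, draw]
    FD 5: (25.213,2.414) -> (21.678,5.95) [heading=135, draw]
    -- iteration 4/4 --
    FD 4: (21.678,5.95) -> (18.849,8.778) [heading=135, draw]
    FD 5: (18.849,8.778) -> (15.314,12.314) [heading=135, draw]
  ]
]
FD 3: (15.314,12.314) -> (13.192,14.435) [heading=135, draw]
BK 15: (13.192,14.435) -> (23.799,3.828) [heading=135, draw]
PU: pen up
Final: pos=(23.799,3.828), heading=135, 32 segment(s) drawn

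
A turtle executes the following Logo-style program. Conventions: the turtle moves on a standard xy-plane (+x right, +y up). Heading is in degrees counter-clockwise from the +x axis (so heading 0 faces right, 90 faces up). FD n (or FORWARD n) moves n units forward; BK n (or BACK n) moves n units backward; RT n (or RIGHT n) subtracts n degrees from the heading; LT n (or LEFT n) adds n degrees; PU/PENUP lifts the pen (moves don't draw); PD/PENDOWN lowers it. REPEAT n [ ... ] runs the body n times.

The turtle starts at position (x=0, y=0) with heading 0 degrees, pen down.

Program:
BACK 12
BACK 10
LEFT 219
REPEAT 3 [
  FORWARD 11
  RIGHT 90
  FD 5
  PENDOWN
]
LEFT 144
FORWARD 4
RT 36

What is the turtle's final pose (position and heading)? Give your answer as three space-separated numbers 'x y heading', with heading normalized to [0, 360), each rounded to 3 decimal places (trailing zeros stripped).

Answer: -25.246 15.69 57

Derivation:
Executing turtle program step by step:
Start: pos=(0,0), heading=0, pen down
BK 12: (0,0) -> (-12,0) [heading=0, draw]
BK 10: (-12,0) -> (-22,0) [heading=0, draw]
LT 219: heading 0 -> 219
REPEAT 3 [
  -- iteration 1/3 --
  FD 11: (-22,0) -> (-30.549,-6.923) [heading=219, draw]
  RT 90: heading 219 -> 129
  FD 5: (-30.549,-6.923) -> (-33.695,-3.037) [heading=129, draw]
  PD: pen down
  -- iteration 2/3 --
  FD 11: (-33.695,-3.037) -> (-40.618,5.512) [heading=129, draw]
  RT 90: heading 129 -> 39
  FD 5: (-40.618,5.512) -> (-36.732,8.658) [heading=39, draw]
  PD: pen down
  -- iteration 3/3 --
  FD 11: (-36.732,8.658) -> (-28.183,15.581) [heading=39, draw]
  RT 90: heading 39 -> 309
  FD 5: (-28.183,15.581) -> (-25.037,11.695) [heading=309, draw]
  PD: pen down
]
LT 144: heading 309 -> 93
FD 4: (-25.037,11.695) -> (-25.246,15.69) [heading=93, draw]
RT 36: heading 93 -> 57
Final: pos=(-25.246,15.69), heading=57, 9 segment(s) drawn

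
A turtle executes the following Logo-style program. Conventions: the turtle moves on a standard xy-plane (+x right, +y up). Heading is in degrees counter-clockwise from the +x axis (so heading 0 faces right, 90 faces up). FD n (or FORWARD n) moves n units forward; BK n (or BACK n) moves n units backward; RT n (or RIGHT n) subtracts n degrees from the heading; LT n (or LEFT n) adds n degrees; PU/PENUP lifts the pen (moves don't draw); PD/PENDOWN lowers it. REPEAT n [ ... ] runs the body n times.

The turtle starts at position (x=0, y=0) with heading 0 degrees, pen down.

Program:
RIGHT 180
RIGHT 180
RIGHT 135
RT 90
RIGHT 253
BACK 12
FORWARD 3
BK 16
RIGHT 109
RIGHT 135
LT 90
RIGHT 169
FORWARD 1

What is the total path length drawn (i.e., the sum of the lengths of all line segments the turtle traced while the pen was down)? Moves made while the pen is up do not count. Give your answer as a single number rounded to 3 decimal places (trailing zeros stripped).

Answer: 32

Derivation:
Executing turtle program step by step:
Start: pos=(0,0), heading=0, pen down
RT 180: heading 0 -> 180
RT 180: heading 180 -> 0
RT 135: heading 0 -> 225
RT 90: heading 225 -> 135
RT 253: heading 135 -> 242
BK 12: (0,0) -> (5.634,10.595) [heading=242, draw]
FD 3: (5.634,10.595) -> (4.225,7.947) [heading=242, draw]
BK 16: (4.225,7.947) -> (11.737,22.074) [heading=242, draw]
RT 109: heading 242 -> 133
RT 135: heading 133 -> 358
LT 90: heading 358 -> 88
RT 169: heading 88 -> 279
FD 1: (11.737,22.074) -> (11.893,21.086) [heading=279, draw]
Final: pos=(11.893,21.086), heading=279, 4 segment(s) drawn

Segment lengths:
  seg 1: (0,0) -> (5.634,10.595), length = 12
  seg 2: (5.634,10.595) -> (4.225,7.947), length = 3
  seg 3: (4.225,7.947) -> (11.737,22.074), length = 16
  seg 4: (11.737,22.074) -> (11.893,21.086), length = 1
Total = 32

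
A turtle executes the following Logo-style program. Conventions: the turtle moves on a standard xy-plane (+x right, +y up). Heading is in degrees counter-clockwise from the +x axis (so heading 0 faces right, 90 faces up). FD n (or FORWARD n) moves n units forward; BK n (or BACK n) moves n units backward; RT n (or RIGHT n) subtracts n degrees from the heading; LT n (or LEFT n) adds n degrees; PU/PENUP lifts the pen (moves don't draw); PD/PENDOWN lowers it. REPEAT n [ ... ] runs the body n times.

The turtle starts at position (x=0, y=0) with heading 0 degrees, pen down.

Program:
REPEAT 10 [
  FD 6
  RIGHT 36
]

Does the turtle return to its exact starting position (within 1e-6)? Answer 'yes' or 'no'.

Executing turtle program step by step:
Start: pos=(0,0), heading=0, pen down
REPEAT 10 [
  -- iteration 1/10 --
  FD 6: (0,0) -> (6,0) [heading=0, draw]
  RT 36: heading 0 -> 324
  -- iteration 2/10 --
  FD 6: (6,0) -> (10.854,-3.527) [heading=324, draw]
  RT 36: heading 324 -> 288
  -- iteration 3/10 --
  FD 6: (10.854,-3.527) -> (12.708,-9.233) [heading=288, draw]
  RT 36: heading 288 -> 252
  -- iteration 4/10 --
  FD 6: (12.708,-9.233) -> (10.854,-14.939) [heading=252, draw]
  RT 36: heading 252 -> 216
  -- iteration 5/10 --
  FD 6: (10.854,-14.939) -> (6,-18.466) [heading=216, draw]
  RT 36: heading 216 -> 180
  -- iteration 6/10 --
  FD 6: (6,-18.466) -> (0,-18.466) [heading=180, draw]
  RT 36: heading 180 -> 144
  -- iteration 7/10 --
  FD 6: (0,-18.466) -> (-4.854,-14.939) [heading=144, draw]
  RT 36: heading 144 -> 108
  -- iteration 8/10 --
  FD 6: (-4.854,-14.939) -> (-6.708,-9.233) [heading=108, draw]
  RT 36: heading 108 -> 72
  -- iteration 9/10 --
  FD 6: (-6.708,-9.233) -> (-4.854,-3.527) [heading=72, draw]
  RT 36: heading 72 -> 36
  -- iteration 10/10 --
  FD 6: (-4.854,-3.527) -> (0,0) [heading=36, draw]
  RT 36: heading 36 -> 0
]
Final: pos=(0,0), heading=0, 10 segment(s) drawn

Start position: (0, 0)
Final position: (0, 0)
Distance = 0; < 1e-6 -> CLOSED

Answer: yes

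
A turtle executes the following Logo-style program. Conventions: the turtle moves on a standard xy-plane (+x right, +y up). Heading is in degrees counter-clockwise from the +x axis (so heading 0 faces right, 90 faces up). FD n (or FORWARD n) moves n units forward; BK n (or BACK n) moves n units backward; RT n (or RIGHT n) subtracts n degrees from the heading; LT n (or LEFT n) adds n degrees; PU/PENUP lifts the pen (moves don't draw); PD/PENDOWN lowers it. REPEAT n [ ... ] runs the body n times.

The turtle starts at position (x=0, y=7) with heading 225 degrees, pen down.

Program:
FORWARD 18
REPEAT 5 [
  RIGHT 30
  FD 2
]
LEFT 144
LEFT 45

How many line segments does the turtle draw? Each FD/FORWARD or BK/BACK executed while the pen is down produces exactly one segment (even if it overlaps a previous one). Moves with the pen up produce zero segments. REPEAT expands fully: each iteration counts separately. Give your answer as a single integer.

Answer: 6

Derivation:
Executing turtle program step by step:
Start: pos=(0,7), heading=225, pen down
FD 18: (0,7) -> (-12.728,-5.728) [heading=225, draw]
REPEAT 5 [
  -- iteration 1/5 --
  RT 30: heading 225 -> 195
  FD 2: (-12.728,-5.728) -> (-14.66,-6.246) [heading=195, draw]
  -- iteration 2/5 --
  RT 30: heading 195 -> 165
  FD 2: (-14.66,-6.246) -> (-16.592,-5.728) [heading=165, draw]
  -- iteration 3/5 --
  RT 30: heading 165 -> 135
  FD 2: (-16.592,-5.728) -> (-18.006,-4.314) [heading=135, draw]
  -- iteration 4/5 --
  RT 30: heading 135 -> 105
  FD 2: (-18.006,-4.314) -> (-18.523,-2.382) [heading=105, draw]
  -- iteration 5/5 --
  RT 30: heading 105 -> 75
  FD 2: (-18.523,-2.382) -> (-18.006,-0.45) [heading=75, draw]
]
LT 144: heading 75 -> 219
LT 45: heading 219 -> 264
Final: pos=(-18.006,-0.45), heading=264, 6 segment(s) drawn
Segments drawn: 6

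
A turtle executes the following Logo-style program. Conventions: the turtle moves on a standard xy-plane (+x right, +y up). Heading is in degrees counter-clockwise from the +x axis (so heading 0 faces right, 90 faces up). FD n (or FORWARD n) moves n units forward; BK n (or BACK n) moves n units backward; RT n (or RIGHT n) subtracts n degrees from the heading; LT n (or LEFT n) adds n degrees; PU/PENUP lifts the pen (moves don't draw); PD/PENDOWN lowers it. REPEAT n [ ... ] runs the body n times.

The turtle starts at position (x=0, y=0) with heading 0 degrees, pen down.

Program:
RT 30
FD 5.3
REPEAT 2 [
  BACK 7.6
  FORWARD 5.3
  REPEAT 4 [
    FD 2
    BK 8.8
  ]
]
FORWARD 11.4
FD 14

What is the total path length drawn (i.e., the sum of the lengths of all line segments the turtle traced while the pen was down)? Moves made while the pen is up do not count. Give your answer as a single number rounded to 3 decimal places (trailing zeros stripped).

Executing turtle program step by step:
Start: pos=(0,0), heading=0, pen down
RT 30: heading 0 -> 330
FD 5.3: (0,0) -> (4.59,-2.65) [heading=330, draw]
REPEAT 2 [
  -- iteration 1/2 --
  BK 7.6: (4.59,-2.65) -> (-1.992,1.15) [heading=330, draw]
  FD 5.3: (-1.992,1.15) -> (2.598,-1.5) [heading=330, draw]
  REPEAT 4 [
    -- iteration 1/4 --
    FD 2: (2.598,-1.5) -> (4.33,-2.5) [heading=330, draw]
    BK 8.8: (4.33,-2.5) -> (-3.291,1.9) [heading=330, draw]
    -- iteration 2/4 --
    FD 2: (-3.291,1.9) -> (-1.559,0.9) [heading=330, draw]
    BK 8.8: (-1.559,0.9) -> (-9.18,5.3) [heading=330, draw]
    -- iteration 3/4 --
    FD 2: (-9.18,5.3) -> (-7.448,4.3) [heading=330, draw]
    BK 8.8: (-7.448,4.3) -> (-15.069,8.7) [heading=330, draw]
    -- iteration 4/4 --
    FD 2: (-15.069,8.7) -> (-13.337,7.7) [heading=330, draw]
    BK 8.8: (-13.337,7.7) -> (-20.958,12.1) [heading=330, draw]
  ]
  -- iteration 2/2 --
  BK 7.6: (-20.958,12.1) -> (-27.54,15.9) [heading=330, draw]
  FD 5.3: (-27.54,15.9) -> (-22.95,13.25) [heading=330, draw]
  REPEAT 4 [
    -- iteration 1/4 --
    FD 2: (-22.95,13.25) -> (-21.218,12.25) [heading=330, draw]
    BK 8.8: (-21.218,12.25) -> (-28.839,16.65) [heading=330, draw]
    -- iteration 2/4 --
    FD 2: (-28.839,16.65) -> (-27.107,15.65) [heading=330, draw]
    BK 8.8: (-27.107,15.65) -> (-34.728,20.05) [heading=330, draw]
    -- iteration 3/4 --
    FD 2: (-34.728,20.05) -> (-32.996,19.05) [heading=330, draw]
    BK 8.8: (-32.996,19.05) -> (-40.617,23.45) [heading=330, draw]
    -- iteration 4/4 --
    FD 2: (-40.617,23.45) -> (-38.885,22.45) [heading=330, draw]
    BK 8.8: (-38.885,22.45) -> (-46.506,26.85) [heading=330, draw]
  ]
]
FD 11.4: (-46.506,26.85) -> (-36.633,21.15) [heading=330, draw]
FD 14: (-36.633,21.15) -> (-24.509,14.15) [heading=330, draw]
Final: pos=(-24.509,14.15), heading=330, 23 segment(s) drawn

Segment lengths:
  seg 1: (0,0) -> (4.59,-2.65), length = 5.3
  seg 2: (4.59,-2.65) -> (-1.992,1.15), length = 7.6
  seg 3: (-1.992,1.15) -> (2.598,-1.5), length = 5.3
  seg 4: (2.598,-1.5) -> (4.33,-2.5), length = 2
  seg 5: (4.33,-2.5) -> (-3.291,1.9), length = 8.8
  seg 6: (-3.291,1.9) -> (-1.559,0.9), length = 2
  seg 7: (-1.559,0.9) -> (-9.18,5.3), length = 8.8
  seg 8: (-9.18,5.3) -> (-7.448,4.3), length = 2
  seg 9: (-7.448,4.3) -> (-15.069,8.7), length = 8.8
  seg 10: (-15.069,8.7) -> (-13.337,7.7), length = 2
  seg 11: (-13.337,7.7) -> (-20.958,12.1), length = 8.8
  seg 12: (-20.958,12.1) -> (-27.54,15.9), length = 7.6
  seg 13: (-27.54,15.9) -> (-22.95,13.25), length = 5.3
  seg 14: (-22.95,13.25) -> (-21.218,12.25), length = 2
  seg 15: (-21.218,12.25) -> (-28.839,16.65), length = 8.8
  seg 16: (-28.839,16.65) -> (-27.107,15.65), length = 2
  seg 17: (-27.107,15.65) -> (-34.728,20.05), length = 8.8
  seg 18: (-34.728,20.05) -> (-32.996,19.05), length = 2
  seg 19: (-32.996,19.05) -> (-40.617,23.45), length = 8.8
  seg 20: (-40.617,23.45) -> (-38.885,22.45), length = 2
  seg 21: (-38.885,22.45) -> (-46.506,26.85), length = 8.8
  seg 22: (-46.506,26.85) -> (-36.633,21.15), length = 11.4
  seg 23: (-36.633,21.15) -> (-24.509,14.15), length = 14
Total = 142.9

Answer: 142.9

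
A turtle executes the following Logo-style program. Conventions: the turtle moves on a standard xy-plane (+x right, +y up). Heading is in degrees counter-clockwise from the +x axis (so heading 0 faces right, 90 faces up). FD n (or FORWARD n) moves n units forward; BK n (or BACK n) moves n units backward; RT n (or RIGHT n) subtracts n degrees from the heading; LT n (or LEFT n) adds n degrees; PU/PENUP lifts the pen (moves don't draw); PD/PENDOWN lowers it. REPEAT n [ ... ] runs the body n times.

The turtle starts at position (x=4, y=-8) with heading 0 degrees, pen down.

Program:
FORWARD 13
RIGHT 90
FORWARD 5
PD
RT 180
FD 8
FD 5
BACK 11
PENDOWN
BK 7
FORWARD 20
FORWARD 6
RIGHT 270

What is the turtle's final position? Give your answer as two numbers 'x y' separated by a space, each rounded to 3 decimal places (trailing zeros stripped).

Answer: 17 8

Derivation:
Executing turtle program step by step:
Start: pos=(4,-8), heading=0, pen down
FD 13: (4,-8) -> (17,-8) [heading=0, draw]
RT 90: heading 0 -> 270
FD 5: (17,-8) -> (17,-13) [heading=270, draw]
PD: pen down
RT 180: heading 270 -> 90
FD 8: (17,-13) -> (17,-5) [heading=90, draw]
FD 5: (17,-5) -> (17,0) [heading=90, draw]
BK 11: (17,0) -> (17,-11) [heading=90, draw]
PD: pen down
BK 7: (17,-11) -> (17,-18) [heading=90, draw]
FD 20: (17,-18) -> (17,2) [heading=90, draw]
FD 6: (17,2) -> (17,8) [heading=90, draw]
RT 270: heading 90 -> 180
Final: pos=(17,8), heading=180, 8 segment(s) drawn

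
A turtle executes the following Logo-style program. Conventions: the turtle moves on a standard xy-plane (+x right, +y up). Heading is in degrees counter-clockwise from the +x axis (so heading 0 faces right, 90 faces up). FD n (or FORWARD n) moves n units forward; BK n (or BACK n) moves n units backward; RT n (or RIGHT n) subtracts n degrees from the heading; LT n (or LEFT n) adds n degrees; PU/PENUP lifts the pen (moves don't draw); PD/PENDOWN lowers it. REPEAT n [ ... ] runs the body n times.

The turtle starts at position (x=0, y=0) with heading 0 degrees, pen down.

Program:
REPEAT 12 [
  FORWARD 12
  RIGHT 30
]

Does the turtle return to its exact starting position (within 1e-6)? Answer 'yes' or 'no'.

Executing turtle program step by step:
Start: pos=(0,0), heading=0, pen down
REPEAT 12 [
  -- iteration 1/12 --
  FD 12: (0,0) -> (12,0) [heading=0, draw]
  RT 30: heading 0 -> 330
  -- iteration 2/12 --
  FD 12: (12,0) -> (22.392,-6) [heading=330, draw]
  RT 30: heading 330 -> 300
  -- iteration 3/12 --
  FD 12: (22.392,-6) -> (28.392,-16.392) [heading=300, draw]
  RT 30: heading 300 -> 270
  -- iteration 4/12 --
  FD 12: (28.392,-16.392) -> (28.392,-28.392) [heading=270, draw]
  RT 30: heading 270 -> 240
  -- iteration 5/12 --
  FD 12: (28.392,-28.392) -> (22.392,-38.785) [heading=240, draw]
  RT 30: heading 240 -> 210
  -- iteration 6/12 --
  FD 12: (22.392,-38.785) -> (12,-44.785) [heading=210, draw]
  RT 30: heading 210 -> 180
  -- iteration 7/12 --
  FD 12: (12,-44.785) -> (0,-44.785) [heading=180, draw]
  RT 30: heading 180 -> 150
  -- iteration 8/12 --
  FD 12: (0,-44.785) -> (-10.392,-38.785) [heading=150, draw]
  RT 30: heading 150 -> 120
  -- iteration 9/12 --
  FD 12: (-10.392,-38.785) -> (-16.392,-28.392) [heading=120, draw]
  RT 30: heading 120 -> 90
  -- iteration 10/12 --
  FD 12: (-16.392,-28.392) -> (-16.392,-16.392) [heading=90, draw]
  RT 30: heading 90 -> 60
  -- iteration 11/12 --
  FD 12: (-16.392,-16.392) -> (-10.392,-6) [heading=60, draw]
  RT 30: heading 60 -> 30
  -- iteration 12/12 --
  FD 12: (-10.392,-6) -> (0,0) [heading=30, draw]
  RT 30: heading 30 -> 0
]
Final: pos=(0,0), heading=0, 12 segment(s) drawn

Start position: (0, 0)
Final position: (0, 0)
Distance = 0; < 1e-6 -> CLOSED

Answer: yes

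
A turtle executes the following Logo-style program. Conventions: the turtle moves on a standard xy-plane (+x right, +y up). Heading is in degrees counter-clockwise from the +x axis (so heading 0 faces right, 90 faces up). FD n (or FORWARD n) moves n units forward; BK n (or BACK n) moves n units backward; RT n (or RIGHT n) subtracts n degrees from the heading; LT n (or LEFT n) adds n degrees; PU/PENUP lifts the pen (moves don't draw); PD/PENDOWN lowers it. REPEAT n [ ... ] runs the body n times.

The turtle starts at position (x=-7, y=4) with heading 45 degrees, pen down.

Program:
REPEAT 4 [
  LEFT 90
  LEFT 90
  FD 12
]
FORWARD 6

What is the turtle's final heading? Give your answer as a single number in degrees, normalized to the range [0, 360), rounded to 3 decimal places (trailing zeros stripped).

Answer: 45

Derivation:
Executing turtle program step by step:
Start: pos=(-7,4), heading=45, pen down
REPEAT 4 [
  -- iteration 1/4 --
  LT 90: heading 45 -> 135
  LT 90: heading 135 -> 225
  FD 12: (-7,4) -> (-15.485,-4.485) [heading=225, draw]
  -- iteration 2/4 --
  LT 90: heading 225 -> 315
  LT 90: heading 315 -> 45
  FD 12: (-15.485,-4.485) -> (-7,4) [heading=45, draw]
  -- iteration 3/4 --
  LT 90: heading 45 -> 135
  LT 90: heading 135 -> 225
  FD 12: (-7,4) -> (-15.485,-4.485) [heading=225, draw]
  -- iteration 4/4 --
  LT 90: heading 225 -> 315
  LT 90: heading 315 -> 45
  FD 12: (-15.485,-4.485) -> (-7,4) [heading=45, draw]
]
FD 6: (-7,4) -> (-2.757,8.243) [heading=45, draw]
Final: pos=(-2.757,8.243), heading=45, 5 segment(s) drawn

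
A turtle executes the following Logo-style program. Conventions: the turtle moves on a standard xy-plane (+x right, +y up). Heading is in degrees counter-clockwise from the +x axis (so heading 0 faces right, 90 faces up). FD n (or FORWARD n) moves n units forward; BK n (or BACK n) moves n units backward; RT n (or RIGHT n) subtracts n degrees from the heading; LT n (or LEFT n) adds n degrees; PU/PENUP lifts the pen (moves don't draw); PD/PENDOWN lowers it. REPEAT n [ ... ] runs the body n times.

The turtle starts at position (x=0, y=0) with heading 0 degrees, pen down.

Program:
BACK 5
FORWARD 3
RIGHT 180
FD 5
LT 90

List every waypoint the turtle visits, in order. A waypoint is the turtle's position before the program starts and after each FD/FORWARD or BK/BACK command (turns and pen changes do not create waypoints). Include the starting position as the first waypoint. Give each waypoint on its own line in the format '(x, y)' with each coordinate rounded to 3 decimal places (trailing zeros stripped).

Executing turtle program step by step:
Start: pos=(0,0), heading=0, pen down
BK 5: (0,0) -> (-5,0) [heading=0, draw]
FD 3: (-5,0) -> (-2,0) [heading=0, draw]
RT 180: heading 0 -> 180
FD 5: (-2,0) -> (-7,0) [heading=180, draw]
LT 90: heading 180 -> 270
Final: pos=(-7,0), heading=270, 3 segment(s) drawn
Waypoints (4 total):
(0, 0)
(-5, 0)
(-2, 0)
(-7, 0)

Answer: (0, 0)
(-5, 0)
(-2, 0)
(-7, 0)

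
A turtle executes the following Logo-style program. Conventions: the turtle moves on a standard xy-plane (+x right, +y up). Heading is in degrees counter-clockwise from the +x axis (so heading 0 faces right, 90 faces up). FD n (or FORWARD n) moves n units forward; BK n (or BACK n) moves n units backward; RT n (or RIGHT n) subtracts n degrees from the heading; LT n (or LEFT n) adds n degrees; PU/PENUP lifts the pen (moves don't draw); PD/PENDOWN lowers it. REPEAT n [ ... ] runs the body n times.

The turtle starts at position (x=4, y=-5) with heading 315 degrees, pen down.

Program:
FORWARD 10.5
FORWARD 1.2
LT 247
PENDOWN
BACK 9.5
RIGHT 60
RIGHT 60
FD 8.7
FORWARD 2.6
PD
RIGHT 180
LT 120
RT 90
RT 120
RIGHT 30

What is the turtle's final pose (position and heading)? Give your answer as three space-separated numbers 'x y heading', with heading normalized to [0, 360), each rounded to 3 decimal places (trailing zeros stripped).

Executing turtle program step by step:
Start: pos=(4,-5), heading=315, pen down
FD 10.5: (4,-5) -> (11.425,-12.425) [heading=315, draw]
FD 1.2: (11.425,-12.425) -> (12.273,-13.273) [heading=315, draw]
LT 247: heading 315 -> 202
PD: pen down
BK 9.5: (12.273,-13.273) -> (21.081,-9.714) [heading=202, draw]
RT 60: heading 202 -> 142
RT 60: heading 142 -> 82
FD 8.7: (21.081,-9.714) -> (22.292,-1.099) [heading=82, draw]
FD 2.6: (22.292,-1.099) -> (22.654,1.476) [heading=82, draw]
PD: pen down
RT 180: heading 82 -> 262
LT 120: heading 262 -> 22
RT 90: heading 22 -> 292
RT 120: heading 292 -> 172
RT 30: heading 172 -> 142
Final: pos=(22.654,1.476), heading=142, 5 segment(s) drawn

Answer: 22.654 1.476 142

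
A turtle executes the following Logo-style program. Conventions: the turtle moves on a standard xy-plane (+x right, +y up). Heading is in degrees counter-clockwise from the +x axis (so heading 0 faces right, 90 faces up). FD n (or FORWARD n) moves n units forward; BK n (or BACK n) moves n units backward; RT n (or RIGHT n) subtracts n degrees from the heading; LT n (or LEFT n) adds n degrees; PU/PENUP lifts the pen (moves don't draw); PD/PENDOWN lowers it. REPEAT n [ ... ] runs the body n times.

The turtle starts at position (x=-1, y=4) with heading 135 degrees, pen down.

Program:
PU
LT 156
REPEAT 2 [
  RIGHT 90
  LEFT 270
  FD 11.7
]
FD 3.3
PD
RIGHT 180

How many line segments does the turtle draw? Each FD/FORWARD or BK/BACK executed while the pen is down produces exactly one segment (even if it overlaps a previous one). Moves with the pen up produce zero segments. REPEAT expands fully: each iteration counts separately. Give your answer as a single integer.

Answer: 0

Derivation:
Executing turtle program step by step:
Start: pos=(-1,4), heading=135, pen down
PU: pen up
LT 156: heading 135 -> 291
REPEAT 2 [
  -- iteration 1/2 --
  RT 90: heading 291 -> 201
  LT 270: heading 201 -> 111
  FD 11.7: (-1,4) -> (-5.193,14.923) [heading=111, move]
  -- iteration 2/2 --
  RT 90: heading 111 -> 21
  LT 270: heading 21 -> 291
  FD 11.7: (-5.193,14.923) -> (-1,4) [heading=291, move]
]
FD 3.3: (-1,4) -> (0.183,0.919) [heading=291, move]
PD: pen down
RT 180: heading 291 -> 111
Final: pos=(0.183,0.919), heading=111, 0 segment(s) drawn
Segments drawn: 0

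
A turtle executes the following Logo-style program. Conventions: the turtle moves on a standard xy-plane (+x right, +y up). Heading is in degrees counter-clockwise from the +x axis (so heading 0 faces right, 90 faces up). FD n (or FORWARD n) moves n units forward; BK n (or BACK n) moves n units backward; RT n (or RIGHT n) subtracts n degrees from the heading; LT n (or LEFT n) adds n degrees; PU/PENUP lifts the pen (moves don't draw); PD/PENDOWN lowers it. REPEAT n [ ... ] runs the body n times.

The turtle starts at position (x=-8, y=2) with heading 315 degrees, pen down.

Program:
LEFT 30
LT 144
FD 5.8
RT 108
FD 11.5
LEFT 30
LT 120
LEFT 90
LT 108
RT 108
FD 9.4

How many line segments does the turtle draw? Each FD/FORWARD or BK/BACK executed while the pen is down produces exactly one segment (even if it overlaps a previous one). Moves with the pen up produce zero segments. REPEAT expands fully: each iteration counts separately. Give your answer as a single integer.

Answer: 3

Derivation:
Executing turtle program step by step:
Start: pos=(-8,2), heading=315, pen down
LT 30: heading 315 -> 345
LT 144: heading 345 -> 129
FD 5.8: (-8,2) -> (-11.65,6.507) [heading=129, draw]
RT 108: heading 129 -> 21
FD 11.5: (-11.65,6.507) -> (-0.914,10.629) [heading=21, draw]
LT 30: heading 21 -> 51
LT 120: heading 51 -> 171
LT 90: heading 171 -> 261
LT 108: heading 261 -> 9
RT 108: heading 9 -> 261
FD 9.4: (-0.914,10.629) -> (-2.384,1.344) [heading=261, draw]
Final: pos=(-2.384,1.344), heading=261, 3 segment(s) drawn
Segments drawn: 3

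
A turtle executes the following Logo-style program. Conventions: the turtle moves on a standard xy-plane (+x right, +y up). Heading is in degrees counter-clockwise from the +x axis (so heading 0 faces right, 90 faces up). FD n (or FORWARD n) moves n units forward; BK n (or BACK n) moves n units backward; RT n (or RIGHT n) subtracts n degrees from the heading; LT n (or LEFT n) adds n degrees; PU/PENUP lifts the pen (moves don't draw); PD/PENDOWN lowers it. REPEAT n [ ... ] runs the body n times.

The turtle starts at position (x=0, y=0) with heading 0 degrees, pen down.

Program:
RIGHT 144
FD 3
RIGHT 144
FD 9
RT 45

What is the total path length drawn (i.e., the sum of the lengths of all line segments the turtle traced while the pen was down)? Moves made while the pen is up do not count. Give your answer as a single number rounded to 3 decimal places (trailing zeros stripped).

Executing turtle program step by step:
Start: pos=(0,0), heading=0, pen down
RT 144: heading 0 -> 216
FD 3: (0,0) -> (-2.427,-1.763) [heading=216, draw]
RT 144: heading 216 -> 72
FD 9: (-2.427,-1.763) -> (0.354,6.796) [heading=72, draw]
RT 45: heading 72 -> 27
Final: pos=(0.354,6.796), heading=27, 2 segment(s) drawn

Segment lengths:
  seg 1: (0,0) -> (-2.427,-1.763), length = 3
  seg 2: (-2.427,-1.763) -> (0.354,6.796), length = 9
Total = 12

Answer: 12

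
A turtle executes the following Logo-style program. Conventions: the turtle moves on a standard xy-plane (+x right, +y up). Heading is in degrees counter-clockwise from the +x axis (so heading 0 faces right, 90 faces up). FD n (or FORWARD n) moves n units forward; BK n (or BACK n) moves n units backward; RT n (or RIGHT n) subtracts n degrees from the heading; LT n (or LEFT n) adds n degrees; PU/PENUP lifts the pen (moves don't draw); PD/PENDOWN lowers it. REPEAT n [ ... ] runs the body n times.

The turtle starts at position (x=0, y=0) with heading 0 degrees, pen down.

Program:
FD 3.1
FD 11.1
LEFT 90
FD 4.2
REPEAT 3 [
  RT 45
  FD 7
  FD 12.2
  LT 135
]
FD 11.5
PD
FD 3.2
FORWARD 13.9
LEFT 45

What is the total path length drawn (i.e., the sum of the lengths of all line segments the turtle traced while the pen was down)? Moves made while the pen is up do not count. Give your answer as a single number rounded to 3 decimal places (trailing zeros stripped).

Answer: 104.6

Derivation:
Executing turtle program step by step:
Start: pos=(0,0), heading=0, pen down
FD 3.1: (0,0) -> (3.1,0) [heading=0, draw]
FD 11.1: (3.1,0) -> (14.2,0) [heading=0, draw]
LT 90: heading 0 -> 90
FD 4.2: (14.2,0) -> (14.2,4.2) [heading=90, draw]
REPEAT 3 [
  -- iteration 1/3 --
  RT 45: heading 90 -> 45
  FD 7: (14.2,4.2) -> (19.15,9.15) [heading=45, draw]
  FD 12.2: (19.15,9.15) -> (27.776,17.776) [heading=45, draw]
  LT 135: heading 45 -> 180
  -- iteration 2/3 --
  RT 45: heading 180 -> 135
  FD 7: (27.776,17.776) -> (22.827,22.726) [heading=135, draw]
  FD 12.2: (22.827,22.726) -> (14.2,31.353) [heading=135, draw]
  LT 135: heading 135 -> 270
  -- iteration 3/3 --
  RT 45: heading 270 -> 225
  FD 7: (14.2,31.353) -> (9.25,26.403) [heading=225, draw]
  FD 12.2: (9.25,26.403) -> (0.624,17.776) [heading=225, draw]
  LT 135: heading 225 -> 0
]
FD 11.5: (0.624,17.776) -> (12.124,17.776) [heading=0, draw]
PD: pen down
FD 3.2: (12.124,17.776) -> (15.324,17.776) [heading=0, draw]
FD 13.9: (15.324,17.776) -> (29.224,17.776) [heading=0, draw]
LT 45: heading 0 -> 45
Final: pos=(29.224,17.776), heading=45, 12 segment(s) drawn

Segment lengths:
  seg 1: (0,0) -> (3.1,0), length = 3.1
  seg 2: (3.1,0) -> (14.2,0), length = 11.1
  seg 3: (14.2,0) -> (14.2,4.2), length = 4.2
  seg 4: (14.2,4.2) -> (19.15,9.15), length = 7
  seg 5: (19.15,9.15) -> (27.776,17.776), length = 12.2
  seg 6: (27.776,17.776) -> (22.827,22.726), length = 7
  seg 7: (22.827,22.726) -> (14.2,31.353), length = 12.2
  seg 8: (14.2,31.353) -> (9.25,26.403), length = 7
  seg 9: (9.25,26.403) -> (0.624,17.776), length = 12.2
  seg 10: (0.624,17.776) -> (12.124,17.776), length = 11.5
  seg 11: (12.124,17.776) -> (15.324,17.776), length = 3.2
  seg 12: (15.324,17.776) -> (29.224,17.776), length = 13.9
Total = 104.6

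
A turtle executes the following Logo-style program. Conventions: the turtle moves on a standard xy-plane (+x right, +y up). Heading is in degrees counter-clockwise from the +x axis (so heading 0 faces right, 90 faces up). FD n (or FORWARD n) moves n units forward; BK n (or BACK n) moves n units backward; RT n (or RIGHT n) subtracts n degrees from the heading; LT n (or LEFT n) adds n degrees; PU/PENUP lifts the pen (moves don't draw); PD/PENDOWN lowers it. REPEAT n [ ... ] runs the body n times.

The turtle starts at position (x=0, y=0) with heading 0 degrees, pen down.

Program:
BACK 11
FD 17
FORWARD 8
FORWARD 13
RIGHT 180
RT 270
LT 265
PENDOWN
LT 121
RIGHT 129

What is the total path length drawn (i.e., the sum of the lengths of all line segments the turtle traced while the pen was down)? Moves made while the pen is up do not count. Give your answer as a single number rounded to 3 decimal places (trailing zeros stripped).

Answer: 49

Derivation:
Executing turtle program step by step:
Start: pos=(0,0), heading=0, pen down
BK 11: (0,0) -> (-11,0) [heading=0, draw]
FD 17: (-11,0) -> (6,0) [heading=0, draw]
FD 8: (6,0) -> (14,0) [heading=0, draw]
FD 13: (14,0) -> (27,0) [heading=0, draw]
RT 180: heading 0 -> 180
RT 270: heading 180 -> 270
LT 265: heading 270 -> 175
PD: pen down
LT 121: heading 175 -> 296
RT 129: heading 296 -> 167
Final: pos=(27,0), heading=167, 4 segment(s) drawn

Segment lengths:
  seg 1: (0,0) -> (-11,0), length = 11
  seg 2: (-11,0) -> (6,0), length = 17
  seg 3: (6,0) -> (14,0), length = 8
  seg 4: (14,0) -> (27,0), length = 13
Total = 49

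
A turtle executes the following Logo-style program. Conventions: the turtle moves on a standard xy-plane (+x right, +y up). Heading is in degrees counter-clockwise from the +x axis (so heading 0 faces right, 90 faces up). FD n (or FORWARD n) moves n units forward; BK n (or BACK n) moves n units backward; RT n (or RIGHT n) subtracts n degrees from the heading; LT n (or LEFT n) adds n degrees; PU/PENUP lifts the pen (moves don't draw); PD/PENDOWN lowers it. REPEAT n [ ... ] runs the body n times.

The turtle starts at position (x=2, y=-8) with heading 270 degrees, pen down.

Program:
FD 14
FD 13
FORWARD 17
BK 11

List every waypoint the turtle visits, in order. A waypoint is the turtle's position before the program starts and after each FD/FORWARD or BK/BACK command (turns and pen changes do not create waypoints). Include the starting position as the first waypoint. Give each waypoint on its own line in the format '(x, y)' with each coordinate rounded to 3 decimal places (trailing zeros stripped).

Executing turtle program step by step:
Start: pos=(2,-8), heading=270, pen down
FD 14: (2,-8) -> (2,-22) [heading=270, draw]
FD 13: (2,-22) -> (2,-35) [heading=270, draw]
FD 17: (2,-35) -> (2,-52) [heading=270, draw]
BK 11: (2,-52) -> (2,-41) [heading=270, draw]
Final: pos=(2,-41), heading=270, 4 segment(s) drawn
Waypoints (5 total):
(2, -8)
(2, -22)
(2, -35)
(2, -52)
(2, -41)

Answer: (2, -8)
(2, -22)
(2, -35)
(2, -52)
(2, -41)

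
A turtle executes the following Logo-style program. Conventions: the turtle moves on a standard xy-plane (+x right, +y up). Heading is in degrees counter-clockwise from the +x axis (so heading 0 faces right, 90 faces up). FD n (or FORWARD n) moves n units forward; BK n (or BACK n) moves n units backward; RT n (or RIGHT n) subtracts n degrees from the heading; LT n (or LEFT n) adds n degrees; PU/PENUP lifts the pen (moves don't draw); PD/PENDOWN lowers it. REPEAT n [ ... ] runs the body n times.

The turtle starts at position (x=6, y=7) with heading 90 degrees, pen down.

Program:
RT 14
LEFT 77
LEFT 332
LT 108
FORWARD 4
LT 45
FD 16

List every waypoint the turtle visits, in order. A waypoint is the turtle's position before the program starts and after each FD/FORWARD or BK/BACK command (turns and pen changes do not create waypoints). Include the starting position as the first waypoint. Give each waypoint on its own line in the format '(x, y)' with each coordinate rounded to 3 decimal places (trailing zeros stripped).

Answer: (6, 7)
(3.593, 3.805)
(5.82, -12.039)

Derivation:
Executing turtle program step by step:
Start: pos=(6,7), heading=90, pen down
RT 14: heading 90 -> 76
LT 77: heading 76 -> 153
LT 332: heading 153 -> 125
LT 108: heading 125 -> 233
FD 4: (6,7) -> (3.593,3.805) [heading=233, draw]
LT 45: heading 233 -> 278
FD 16: (3.593,3.805) -> (5.82,-12.039) [heading=278, draw]
Final: pos=(5.82,-12.039), heading=278, 2 segment(s) drawn
Waypoints (3 total):
(6, 7)
(3.593, 3.805)
(5.82, -12.039)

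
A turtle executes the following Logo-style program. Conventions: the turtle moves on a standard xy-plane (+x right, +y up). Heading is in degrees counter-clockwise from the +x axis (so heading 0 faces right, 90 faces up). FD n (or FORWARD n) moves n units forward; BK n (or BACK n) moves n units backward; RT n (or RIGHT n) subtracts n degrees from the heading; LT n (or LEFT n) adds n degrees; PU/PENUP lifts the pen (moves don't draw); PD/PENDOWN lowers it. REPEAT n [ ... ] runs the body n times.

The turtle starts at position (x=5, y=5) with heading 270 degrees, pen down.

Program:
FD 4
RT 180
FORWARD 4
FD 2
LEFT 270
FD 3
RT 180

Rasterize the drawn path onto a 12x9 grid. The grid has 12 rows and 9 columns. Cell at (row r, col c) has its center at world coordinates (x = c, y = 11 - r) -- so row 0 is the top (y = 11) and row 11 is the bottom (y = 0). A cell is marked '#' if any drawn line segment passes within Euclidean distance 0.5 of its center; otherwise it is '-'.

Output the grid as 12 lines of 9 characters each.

Segment 0: (5,5) -> (5,1)
Segment 1: (5,1) -> (5,5)
Segment 2: (5,5) -> (5,7)
Segment 3: (5,7) -> (8,7)

Answer: ---------
---------
---------
---------
-----####
-----#---
-----#---
-----#---
-----#---
-----#---
-----#---
---------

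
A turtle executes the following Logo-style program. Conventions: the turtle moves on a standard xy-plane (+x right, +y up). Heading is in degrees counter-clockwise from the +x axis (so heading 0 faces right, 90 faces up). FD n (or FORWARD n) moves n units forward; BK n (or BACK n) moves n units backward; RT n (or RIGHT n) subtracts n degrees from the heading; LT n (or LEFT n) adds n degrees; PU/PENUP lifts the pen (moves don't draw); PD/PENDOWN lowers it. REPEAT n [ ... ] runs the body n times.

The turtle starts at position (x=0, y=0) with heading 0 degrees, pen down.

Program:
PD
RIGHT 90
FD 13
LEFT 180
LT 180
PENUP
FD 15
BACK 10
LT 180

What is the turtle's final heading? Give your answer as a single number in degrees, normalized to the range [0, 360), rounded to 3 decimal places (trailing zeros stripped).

Answer: 90

Derivation:
Executing turtle program step by step:
Start: pos=(0,0), heading=0, pen down
PD: pen down
RT 90: heading 0 -> 270
FD 13: (0,0) -> (0,-13) [heading=270, draw]
LT 180: heading 270 -> 90
LT 180: heading 90 -> 270
PU: pen up
FD 15: (0,-13) -> (0,-28) [heading=270, move]
BK 10: (0,-28) -> (0,-18) [heading=270, move]
LT 180: heading 270 -> 90
Final: pos=(0,-18), heading=90, 1 segment(s) drawn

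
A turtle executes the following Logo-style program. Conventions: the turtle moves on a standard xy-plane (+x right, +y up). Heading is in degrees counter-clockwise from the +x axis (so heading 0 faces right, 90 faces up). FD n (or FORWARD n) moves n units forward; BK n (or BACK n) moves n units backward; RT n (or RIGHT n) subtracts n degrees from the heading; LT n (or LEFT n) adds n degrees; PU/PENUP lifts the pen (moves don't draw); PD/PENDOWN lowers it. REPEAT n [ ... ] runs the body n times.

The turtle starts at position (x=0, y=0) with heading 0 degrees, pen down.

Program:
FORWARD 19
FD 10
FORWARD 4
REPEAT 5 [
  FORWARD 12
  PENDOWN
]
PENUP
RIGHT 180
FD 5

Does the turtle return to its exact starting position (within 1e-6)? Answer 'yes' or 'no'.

Answer: no

Derivation:
Executing turtle program step by step:
Start: pos=(0,0), heading=0, pen down
FD 19: (0,0) -> (19,0) [heading=0, draw]
FD 10: (19,0) -> (29,0) [heading=0, draw]
FD 4: (29,0) -> (33,0) [heading=0, draw]
REPEAT 5 [
  -- iteration 1/5 --
  FD 12: (33,0) -> (45,0) [heading=0, draw]
  PD: pen down
  -- iteration 2/5 --
  FD 12: (45,0) -> (57,0) [heading=0, draw]
  PD: pen down
  -- iteration 3/5 --
  FD 12: (57,0) -> (69,0) [heading=0, draw]
  PD: pen down
  -- iteration 4/5 --
  FD 12: (69,0) -> (81,0) [heading=0, draw]
  PD: pen down
  -- iteration 5/5 --
  FD 12: (81,0) -> (93,0) [heading=0, draw]
  PD: pen down
]
PU: pen up
RT 180: heading 0 -> 180
FD 5: (93,0) -> (88,0) [heading=180, move]
Final: pos=(88,0), heading=180, 8 segment(s) drawn

Start position: (0, 0)
Final position: (88, 0)
Distance = 88; >= 1e-6 -> NOT closed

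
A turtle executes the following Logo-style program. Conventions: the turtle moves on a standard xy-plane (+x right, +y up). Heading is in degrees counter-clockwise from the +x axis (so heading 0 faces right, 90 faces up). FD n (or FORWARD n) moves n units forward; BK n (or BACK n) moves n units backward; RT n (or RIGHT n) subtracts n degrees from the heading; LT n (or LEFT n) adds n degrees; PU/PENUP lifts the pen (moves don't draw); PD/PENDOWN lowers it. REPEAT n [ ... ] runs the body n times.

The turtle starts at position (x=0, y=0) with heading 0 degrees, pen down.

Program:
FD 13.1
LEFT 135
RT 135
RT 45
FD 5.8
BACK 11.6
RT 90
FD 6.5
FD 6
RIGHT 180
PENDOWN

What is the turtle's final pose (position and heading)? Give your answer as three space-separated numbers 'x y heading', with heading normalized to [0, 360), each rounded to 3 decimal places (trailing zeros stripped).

Answer: 0.16 -4.738 45

Derivation:
Executing turtle program step by step:
Start: pos=(0,0), heading=0, pen down
FD 13.1: (0,0) -> (13.1,0) [heading=0, draw]
LT 135: heading 0 -> 135
RT 135: heading 135 -> 0
RT 45: heading 0 -> 315
FD 5.8: (13.1,0) -> (17.201,-4.101) [heading=315, draw]
BK 11.6: (17.201,-4.101) -> (8.999,4.101) [heading=315, draw]
RT 90: heading 315 -> 225
FD 6.5: (8.999,4.101) -> (4.403,-0.495) [heading=225, draw]
FD 6: (4.403,-0.495) -> (0.16,-4.738) [heading=225, draw]
RT 180: heading 225 -> 45
PD: pen down
Final: pos=(0.16,-4.738), heading=45, 5 segment(s) drawn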